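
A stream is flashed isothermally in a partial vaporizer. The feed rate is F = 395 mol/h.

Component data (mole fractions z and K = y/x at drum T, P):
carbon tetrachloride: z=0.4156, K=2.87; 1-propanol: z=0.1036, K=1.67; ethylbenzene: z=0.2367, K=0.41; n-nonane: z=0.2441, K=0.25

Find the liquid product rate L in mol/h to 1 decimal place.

L = 213.4 mol/h

Newton–Raphson from ψ = 0.51:
  ψ = 0.5100: g = -0.04671, g' = -0.9353 → ψ = 0.4601
  ψ = 0.4601: g = -0.00038, g' = -0.9224 → ψ = 0.4596
Converged at ψ = 0.4596.
Then V = ψ·F = 0.4596·395 = 181.6 mol/h and L = F − V = 213.4 mol/h.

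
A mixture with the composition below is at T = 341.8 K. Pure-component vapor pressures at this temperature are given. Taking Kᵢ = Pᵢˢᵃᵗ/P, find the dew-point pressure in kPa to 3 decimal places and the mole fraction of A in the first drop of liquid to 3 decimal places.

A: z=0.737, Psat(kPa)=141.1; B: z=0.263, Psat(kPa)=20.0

At the dew point ψ → 1, so Σzᵢ/Kᵢ = 1 with Kᵢ = Pᵢˢᵃᵗ/P ⇒ 1/P = Σzᵢ/Pᵢˢᵃᵗ.
1/P = 0.737/141.1 + 0.263/20.0 = 0.018373 ⇒ P = 54.427 kPa
xᵢ = zᵢP/Pᵢˢᵃᵗ ⇒ x_A = 0.737·54.427/141.1 = 0.284

Pdew = 54.427 kPa, x_A = 0.284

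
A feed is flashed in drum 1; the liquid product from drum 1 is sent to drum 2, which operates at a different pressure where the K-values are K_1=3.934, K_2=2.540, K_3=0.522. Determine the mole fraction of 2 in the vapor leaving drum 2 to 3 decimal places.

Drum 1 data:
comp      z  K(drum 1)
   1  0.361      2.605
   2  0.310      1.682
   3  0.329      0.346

Drum 1:
Let ψ₁ = V/F and solve Σ zᵢ(Kᵢ−1)/(1+ψ₁(Kᵢ−1)) = 0.
g(0) = ΣzᵢKᵢ − 1 = 0.576 and g(1) = 1 − Σzᵢ/Kᵢ = -0.274, so a root lies in (0, 1).
Iterate (Newton) starting at ψ₁ = 0.5:
  ψ₁ = 0.500: g = 0.1594, g' = -0.677 → ψ₁ = 0.735
  ψ₁ = 0.735: g = -0.0080, g' = -0.782 → ψ₁ = 0.725
Converged at ψ₁ = 0.725.
Drum-1 compositions:
  1: x = 0.167, y = 0.435
  2: x = 0.207, y = 0.349
  3: x = 0.626, y = 0.217
Drum-2 feed = drum-1 liquid: z₂ = (0.1668, 0.2074, 0.6257).
Drum 2:
Let ψ₂ = V/F and solve Σ zᵢ(Kᵢ−1)/(1+ψ₂(Kᵢ−1)) = 0.
Check two-phase: ΣzᵢKᵢ = 1.510 > 1 and Σzᵢ/Kᵢ = 1.323 > 1, so g(0) = 0.510 > 0 and g(1) = -0.323 < 0.
Newton iteration, ψ₂⁰ = 0.5:
  ψ₂ = 0.500: g = -0.0142, g' = -0.640 → ψ₂ = 0.478
Converged at ψ₂ = 0.478.
  1: x = 0.069, y = 0.273
  2: x = 0.119, y = 0.303
  3: x = 0.811, y = 0.423

y_2 (drum 2) = 0.303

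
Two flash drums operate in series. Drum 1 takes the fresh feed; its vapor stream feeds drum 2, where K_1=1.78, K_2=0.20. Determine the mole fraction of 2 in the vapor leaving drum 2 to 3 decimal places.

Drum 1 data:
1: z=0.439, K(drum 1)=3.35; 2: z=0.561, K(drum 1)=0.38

y_2 (drum 2) = 0.099

Drum 1:
Rachford–Rice: g(ψ₁) = Σ zᵢ(Kᵢ−1)/(1+ψ₁(Kᵢ−1)) = 0.
Feasibility: ΣzᵢKᵢ = 1.684, Σzᵢ/Kᵢ = 1.607 — both > 1, two phases present.
Iterate (Newton) starting at ψ₁ = 0.5:
  ψ₁ = 0.500: g = -0.0298, g' = -0.965 → ψ₁ = 0.469
Converged at ψ₁ = 0.469.
Drum-1 compositions:
  1: x = 0.209, y = 0.699
  2: x = 0.791, y = 0.301
Drum-2 feed = drum-1 vapor: z₂ = (0.6993, 0.3007).
Drum 2:
Material balance + equilibrium reduce to Σ zᵢ(Kᵢ−1)/(1+ψ₂(Kᵢ−1)) = 0.
Feasibility: ΣzᵢKᵢ = 1.305, Σzᵢ/Kᵢ = 1.896 — both > 1, two phases present.
Newton–Raphson from ψ₂ = 0.45:
  ψ₂ = 0.450: g = 0.0279, g' = -0.703 → ψ₂ = 0.490
  ψ₂ = 0.490: g = -0.0008, g' = -0.743 → ψ₂ = 0.489
Converged at ψ₂ = 0.489.
  1: x = 0.506, y = 0.901
  2: x = 0.494, y = 0.099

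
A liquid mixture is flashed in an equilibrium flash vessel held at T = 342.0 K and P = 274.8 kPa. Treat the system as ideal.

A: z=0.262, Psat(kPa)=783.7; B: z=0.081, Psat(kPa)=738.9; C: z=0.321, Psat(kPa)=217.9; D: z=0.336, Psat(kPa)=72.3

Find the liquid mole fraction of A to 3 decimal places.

Raoult's law: Kᵢ = Pᵢˢᵃᵗ/P = Pᵢˢᵃᵗ/274.8.
  K_A = 783.7/274.8 = 2.85189, K_B = 738.9/274.8 = 2.68886, K_C = 217.9/274.8 = 0.79294, K_D = 72.3/274.8 = 0.26310
Rachford–Rice: g(V/F) = Σ zᵢ(Kᵢ−1)/(1+V/F(Kᵢ−1)) = 0.
Check two-phase: ΣzᵢKᵢ = 1.308 > 1 and Σzᵢ/Kᵢ = 1.804 > 1, so g(0) = 0.308 > 0 and g(1) = -0.804 < 0.
Iterate (Newton) starting at V/F = 0.68:
  V/F = 0.680: g = -0.2952, g' = -0.978 → V/F = 0.378
  V/F = 0.378: g = -0.0465, g' = -0.764 → V/F = 0.317
  V/F = 0.317: g = 0.0004, g' = -0.781 → V/F = 0.318
Converged at V/F = 0.318.
Compositions from xᵢ = zᵢ/(1+V/F(Kᵢ−1)), yᵢ = Kᵢxᵢ:
  A: x = 0.165, y = 0.470
  B: x = 0.053, y = 0.142
  C: x = 0.344, y = 0.272
  D: x = 0.439, y = 0.115

x_A = 0.165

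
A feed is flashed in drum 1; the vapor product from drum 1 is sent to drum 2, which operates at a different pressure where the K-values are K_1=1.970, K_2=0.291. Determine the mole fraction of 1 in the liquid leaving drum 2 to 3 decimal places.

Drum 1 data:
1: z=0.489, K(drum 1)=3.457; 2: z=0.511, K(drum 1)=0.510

Drum 1:
Binary case is linear: z₁(K₁−1)(1+ψ₁(K₂−1)) + z₂(K₂−1)(1+ψ₁(K₁−1)) = 0
⇒ ψ₁ = [z₁(K₁−1)+z₂(K₂−1)] / [−(K₁−1)(K₂−1)] = 0.9511/1.2039 = 0.790
Drum-1 compositions:
  1: x = 0.166, y = 0.575
  2: x = 0.834, y = 0.425
Drum-2 feed = drum-1 vapor: z₂ = (0.5748, 0.4252).
Drum 2:
Binary case is linear: z₁(K₁−1)(1+ψ₂(K₂−1)) + z₂(K₂−1)(1+ψ₂(K₁−1)) = 0
⇒ ψ₂ = [z₁(K₁−1)+z₂(K₂−1)] / [−(K₁−1)(K₂−1)] = 0.2561/0.6877 = 0.372
  1: x = 0.422, y = 0.832
  2: x = 0.578, y = 0.168

x_1 (drum 2) = 0.422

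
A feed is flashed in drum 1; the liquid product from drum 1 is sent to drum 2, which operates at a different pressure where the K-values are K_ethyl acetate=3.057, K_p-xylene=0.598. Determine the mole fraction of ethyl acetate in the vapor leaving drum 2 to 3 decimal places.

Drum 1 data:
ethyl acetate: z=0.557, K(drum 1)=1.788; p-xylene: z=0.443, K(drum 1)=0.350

y_ethyl acetate (drum 2) = 0.500

Drum 1:
Let ψ₁ = V/F and solve Σ zᵢ(Kᵢ−1)/(1+ψ₁(Kᵢ−1)) = 0.
g(0) = ΣzᵢKᵢ − 1 = 0.151 and g(1) = 1 − Σzᵢ/Kᵢ = -0.577, so a root lies in (0, 1).
Binary case is linear: z₁(K₁−1)(1+ψ₁(K₂−1)) + z₂(K₂−1)(1+ψ₁(K₁−1)) = 0
⇒ ψ₁ = [z₁(K₁−1)+z₂(K₂−1)] / [−(K₁−1)(K₂−1)] = 0.1510/0.5122 = 0.295
Drum-1 compositions:
  ethyl acetate: x = 0.452, y = 0.808
  p-xylene: x = 0.548, y = 0.192
Drum-2 feed = drum-1 liquid: z₂ = (0.4520, 0.5480).
Drum 2:
Material balance + equilibrium reduce to Σ zᵢ(Kᵢ−1)/(1+ψ₂(Kᵢ−1)) = 0.
g(0) = ΣzᵢKᵢ − 1 = 0.710 and g(1) = 1 − Σzᵢ/Kᵢ = -0.064, so a root lies in (0, 1).
Newton iteration, ψ₂⁰ = 0.65:
  ψ₂ = 0.650: g = 0.0996, g' = -0.512 → ψ₂ = 0.844
  ψ₂ = 0.844: g = 0.0062, g' = -0.458 → ψ₂ = 0.858
Converged at ψ₂ = 0.858.
  ethyl acetate: x = 0.163, y = 0.500
  p-xylene: x = 0.837, y = 0.500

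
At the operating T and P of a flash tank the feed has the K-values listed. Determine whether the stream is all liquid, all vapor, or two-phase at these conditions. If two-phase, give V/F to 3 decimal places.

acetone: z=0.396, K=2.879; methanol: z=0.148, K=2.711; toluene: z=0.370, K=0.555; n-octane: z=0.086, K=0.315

two-phase, V/F = 0.827

ΣzᵢKᵢ = 1.774; Σzᵢ/Kᵢ = 1.132.
Both exceed 1, so a two-phase solution exists.
Rachford–Rice: g(ψ) = Σ zᵢ(Kᵢ−1)/(1+ψ(Kᵢ−1)) = 0.
Newton–Raphson from ψ = 0.68:
  ψ = 0.680: g = 0.0974, g' = -0.654 → ψ = 0.829
  ψ = 0.829: g = -0.0015, g' = -0.688 → ψ = 0.827
Converged at ψ = 0.827.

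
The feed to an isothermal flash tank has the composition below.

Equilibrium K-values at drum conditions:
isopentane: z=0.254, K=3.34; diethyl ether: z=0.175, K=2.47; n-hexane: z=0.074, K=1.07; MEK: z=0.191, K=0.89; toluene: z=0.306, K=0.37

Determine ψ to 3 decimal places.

ψ = 0.684

Rachford–Rice: g(ψ) = Σ zᵢ(Kᵢ−1)/(1+ψ(Kᵢ−1)) = 0.
Feasibility: ΣzᵢKᵢ = 1.643, Σzᵢ/Kᵢ = 1.258 — both > 1, two phases present.
Iterate (Newton) starting at ψ = 0.5:
  ψ = 0.500: g = 0.1235, g' = -0.683 → ψ = 0.681
  ψ = 0.681: g = 0.0024, g' = -0.677 → ψ = 0.684
Converged at ψ = 0.684.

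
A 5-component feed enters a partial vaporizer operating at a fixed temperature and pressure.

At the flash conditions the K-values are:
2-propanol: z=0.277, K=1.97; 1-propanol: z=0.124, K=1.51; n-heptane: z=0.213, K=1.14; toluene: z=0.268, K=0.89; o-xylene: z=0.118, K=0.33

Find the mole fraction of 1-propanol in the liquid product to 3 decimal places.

Let ψ = V/F and solve Σ zᵢ(Kᵢ−1)/(1+ψ(Kᵢ−1)) = 0.
Feasibility: ΣzᵢKᵢ = 1.253, Σzᵢ/Kᵢ = 1.068 — both > 1, two phases present.
Newton–Raphson from ψ = 0.33:
  ψ = 0.330: g = 0.1541, g' = -0.268 → ψ = 0.905
  ψ = 0.905: g = -0.0209, g' = -0.438 → ψ = 0.858
  ψ = 0.858: g = -0.0011, g' = -0.393 → ψ = 0.855
Converged at ψ = 0.855.
Compositions from xᵢ = zᵢ/(1+ψ(Kᵢ−1)), yᵢ = Kᵢxᵢ:
  2-propanol: x = 0.151, y = 0.298
  1-propanol: x = 0.086, y = 0.130
  n-heptane: x = 0.190, y = 0.217
  toluene: x = 0.296, y = 0.263
  o-xylene: x = 0.276, y = 0.091

x_1-propanol = 0.086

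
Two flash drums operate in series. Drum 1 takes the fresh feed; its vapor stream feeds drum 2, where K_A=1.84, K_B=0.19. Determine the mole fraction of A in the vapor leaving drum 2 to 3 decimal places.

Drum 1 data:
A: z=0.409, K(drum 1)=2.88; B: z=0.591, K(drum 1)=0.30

y_A (drum 2) = 0.903

Drum 1:
Let ψ₁ = V/F and solve Σ zᵢ(Kᵢ−1)/(1+ψ₁(Kᵢ−1)) = 0.
Feasibility: ΣzᵢKᵢ = 1.355, Σzᵢ/Kᵢ = 2.112 — both > 1, two phases present.
Newton–Raphson from ψ₁ = 0.45:
  ψ₁ = 0.450: g = -0.1874, g' = -1.041 → ψ₁ = 0.270
Converged at ψ₁ = 0.270.
Drum-1 compositions:
  A: x = 0.271, y = 0.781
  B: x = 0.729, y = 0.219
Drum-2 feed = drum-1 vapor: z₂ = (0.7814, 0.2186).
Drum 2:
Rachford–Rice: g(ψ₂) = Σ zᵢ(Kᵢ−1)/(1+ψ₂(Kᵢ−1)) = 0.
g(0) = ΣzᵢKᵢ − 1 = 0.479 and g(1) = 1 − Σzᵢ/Kᵢ = -0.575, so a root lies in (0, 1).
Binary case is linear: z₁(K₁−1)(1+ψ₂(K₂−1)) + z₂(K₂−1)(1+ψ₂(K₁−1)) = 0
⇒ ψ₂ = [z₁(K₁−1)+z₂(K₂−1)] / [−(K₁−1)(K₂−1)] = 0.4793/0.6804 = 0.704
  A: x = 0.491, y = 0.903
  B: x = 0.509, y = 0.097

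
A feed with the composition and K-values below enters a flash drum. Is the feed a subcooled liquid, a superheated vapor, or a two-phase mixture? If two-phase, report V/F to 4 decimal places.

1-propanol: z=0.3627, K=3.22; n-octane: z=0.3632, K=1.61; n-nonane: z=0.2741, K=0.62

ΣzᵢKᵢ = 1.9226; Σzᵢ/Kᵢ = 0.7803.
Since Σzᵢ/Kᵢ < 1 the mixture is above its dew point — single vapor phase.

superheated vapor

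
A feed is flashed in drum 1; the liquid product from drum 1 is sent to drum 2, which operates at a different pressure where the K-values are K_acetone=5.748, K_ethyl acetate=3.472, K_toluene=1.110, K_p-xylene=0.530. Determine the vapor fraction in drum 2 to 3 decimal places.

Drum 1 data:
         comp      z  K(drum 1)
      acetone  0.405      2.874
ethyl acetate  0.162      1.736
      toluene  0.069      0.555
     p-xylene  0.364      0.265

Drum 1:
Let ψ₁ = V/F and solve Σ zᵢ(Kᵢ−1)/(1+ψ₁(Kᵢ−1)) = 0.
g(0) = ΣzᵢKᵢ − 1 = 0.580 and g(1) = 1 − Σzᵢ/Kᵢ = -0.732, so a root lies in (0, 1).
Newton–Raphson from ψ₁ = 0.5:
  ψ₁ = 0.500: g = 0.0165, g' = -0.940 → ψ₁ = 0.518
  ψ₁ = 0.518: g = -0.0001, g' = -0.948 → ψ₁ = 0.517
Converged at ψ₁ = 0.517.
Drum-1 compositions:
  acetone: x = 0.206, y = 0.591
  ethyl acetate: x = 0.117, y = 0.204
  toluene: x = 0.090, y = 0.050
  p-xylene: x = 0.587, y = 0.156
Drum-2 feed = drum-1 liquid: z₂ = (0.2056, 0.1173, 0.0896, 0.5874).
Drum 2:
Newton iteration, ψ₂⁰ = 0.5:
  ψ₂ = 0.500: g = 0.0675, g' = -0.773 → ψ₂ = 0.587
  ψ₂ = 0.587: g = 0.0039, g' = -0.691 → ψ₂ = 0.593
Converged at ψ₂ = 0.593.
  acetone: x = 0.054, y = 0.310
  ethyl acetate: x = 0.048, y = 0.165
  toluene: x = 0.084, y = 0.093
  p-xylene: x = 0.814, y = 0.432

V/F (drum 2) = 0.593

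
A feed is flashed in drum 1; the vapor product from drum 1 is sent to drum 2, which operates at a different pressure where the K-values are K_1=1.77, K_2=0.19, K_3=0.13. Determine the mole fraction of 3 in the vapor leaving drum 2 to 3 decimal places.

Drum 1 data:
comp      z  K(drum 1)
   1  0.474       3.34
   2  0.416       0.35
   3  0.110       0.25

y_3 (drum 2) = 0.011

Drum 1:
Rachford–Rice: g(ψ₁) = Σ zᵢ(Kᵢ−1)/(1+ψ₁(Kᵢ−1)) = 0.
Feasibility: ΣzᵢKᵢ = 1.756, Σzᵢ/Kᵢ = 1.770 — both > 1, two phases present.
Iterate (Newton) starting at ψ₁ = 0.47:
  ψ₁ = 0.470: g = 0.0115, g' = -1.101 → ψ₁ = 0.480
Converged at ψ₁ = 0.480.
Drum-1 compositions:
  1: x = 0.223, y = 0.745
  2: x = 0.605, y = 0.212
  3: x = 0.172, y = 0.043
Drum-2 feed = drum-1 vapor: z₂ = (0.7453, 0.2117, 0.0430).
Drum 2:
Let ψ₂ = V/F and solve Σ zᵢ(Kᵢ−1)/(1+ψ₂(Kᵢ−1)) = 0.
Feasibility: ΣzᵢKᵢ = 1.365, Σzᵢ/Kᵢ = 1.866 — both > 1, two phases present.
Newton–Raphson from ψ₂ = 0.5:
  ψ₂ = 0.500: g = 0.0599, g' = -0.725 → ψ₂ = 0.583
  ψ₂ = 0.583: g = -0.0045, g' = -0.843 → ψ₂ = 0.577
Converged at ψ₂ = 0.577.
  1: x = 0.516, y = 0.913
  2: x = 0.398, y = 0.076
  3: x = 0.086, y = 0.011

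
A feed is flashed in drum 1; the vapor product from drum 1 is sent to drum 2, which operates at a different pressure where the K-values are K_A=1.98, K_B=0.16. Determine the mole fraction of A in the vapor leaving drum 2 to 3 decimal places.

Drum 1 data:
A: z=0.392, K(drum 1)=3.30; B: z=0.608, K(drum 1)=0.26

Drum 1:
Binary case is linear: z₁(K₁−1)(1+ψ₁(K₂−1)) + z₂(K₂−1)(1+ψ₁(K₁−1)) = 0
⇒ ψ₁ = [z₁(K₁−1)+z₂(K₂−1)] / [−(K₁−1)(K₂−1)] = 0.4517/1.7020 = 0.265
Drum-1 compositions:
  A: x = 0.243, y = 0.803
  B: x = 0.757, y = 0.197
Drum-2 feed = drum-1 vapor: z₂ = (0.8033, 0.1967).
Drum 2:
Rachford–Rice: g(ψ₂) = Σ zᵢ(Kᵢ−1)/(1+ψ₂(Kᵢ−1)) = 0.
g(0) = ΣzᵢKᵢ − 1 = 0.622 and g(1) = 1 − Σzᵢ/Kᵢ = -0.635, so a root lies in (0, 1).
Binary case is linear: z₁(K₁−1)(1+ψ₂(K₂−1)) + z₂(K₂−1)(1+ψ₂(K₁−1)) = 0
⇒ ψ₂ = [z₁(K₁−1)+z₂(K₂−1)] / [−(K₁−1)(K₂−1)] = 0.6220/0.8232 = 0.756
  A: x = 0.462, y = 0.914
  B: x = 0.538, y = 0.086

y_A (drum 2) = 0.914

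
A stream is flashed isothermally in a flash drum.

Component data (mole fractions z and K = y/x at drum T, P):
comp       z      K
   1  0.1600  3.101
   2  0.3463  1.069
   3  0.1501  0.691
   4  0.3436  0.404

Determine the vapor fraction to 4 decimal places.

ψ = 0.1601

Material balance + equilibrium reduce to Σ zᵢ(Kᵢ−1)/(1+ψ(Kᵢ−1)) = 0.
Check two-phase: ΣzᵢKᵢ = 1.1089 > 1 and Σzᵢ/Kᵢ = 1.4433 > 1, so g(0) = 0.1089 > 0 and g(1) = -0.4433 < 0.
Newton iteration, ψ⁰ = 0.51:
  ψ = 0.5100: g = -0.16391, g' = -0.4383 → ψ = 0.1360
  ψ = 0.1360: g = 0.01387, g' = -0.5890 → ψ = 0.1595
  ψ = 0.1595: g = 0.00032, g' = -0.5627 → ψ = 0.1601
Converged at ψ = 0.1601.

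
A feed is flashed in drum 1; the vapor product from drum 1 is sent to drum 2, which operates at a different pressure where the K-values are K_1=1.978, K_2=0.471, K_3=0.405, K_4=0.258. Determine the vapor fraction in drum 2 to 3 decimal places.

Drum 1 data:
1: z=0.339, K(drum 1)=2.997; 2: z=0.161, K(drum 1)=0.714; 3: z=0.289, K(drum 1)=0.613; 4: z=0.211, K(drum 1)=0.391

V/F (drum 2) = 0.415

Drum 1:
Newton iteration, ψ₁⁰ = 0.5:
  ψ₁ = 0.500: g = -0.0384, g' = -0.585 → ψ₁ = 0.434
  ψ₁ = 0.434: g = 0.0008, g' = -0.612 → ψ₁ = 0.436
Converged at ψ₁ = 0.436.
Drum-1 compositions:
  1: x = 0.181, y = 0.543
  2: x = 0.184, y = 0.131
  3: x = 0.348, y = 0.213
  4: x = 0.287, y = 0.112
Drum-2 feed = drum-1 vapor: z₂ = (0.5433, 0.1313, 0.2131, 0.1123).
Drum 2:
Rachford–Rice: g(ψ₂) = Σ zᵢ(Kᵢ−1)/(1+ψ₂(Kᵢ−1)) = 0.
Feasibility: ΣzᵢKᵢ = 1.252, Σzᵢ/Kᵢ = 1.515 — both > 1, two phases present.
Iterate (Newton) starting at ψ₂ = 0.31:
  ψ₂ = 0.310: g = 0.0610, g' = -0.576 → ψ₂ = 0.416
  ψ₂ = 0.416: g = -0.0003, g' = -0.586 → ψ₂ = 0.415
Converged at ψ₂ = 0.415.
  1: x = 0.386, y = 0.764
  2: x = 0.168, y = 0.079
  3: x = 0.283, y = 0.115
  4: x = 0.162, y = 0.042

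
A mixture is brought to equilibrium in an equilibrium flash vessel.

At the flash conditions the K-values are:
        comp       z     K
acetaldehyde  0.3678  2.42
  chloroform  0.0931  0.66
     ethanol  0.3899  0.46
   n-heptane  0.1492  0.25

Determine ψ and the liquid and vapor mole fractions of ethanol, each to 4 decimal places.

Material balance + equilibrium reduce to Σ zᵢ(Kᵢ−1)/(1+ψ(Kᵢ−1)) = 0.
Check two-phase: ΣzᵢKᵢ = 1.1682 > 1 and Σzᵢ/Kᵢ = 1.7375 > 1, so g(0) = 0.1682 > 0 and g(1) = -0.7375 < 0.
Newton iteration, ψ⁰ = 0.69:
  ψ = 0.6900: g = -0.34506, g' = -0.8569 → ψ = 0.2873
  ψ = 0.2873: g = -0.05600, g' = -0.6830 → ψ = 0.2053
  ψ = 0.2053: g = 0.00127, g' = -0.7181 → ψ = 0.2071
Converged at ψ = 0.2071.
Compositions from xᵢ = zᵢ/(1+ψ(Kᵢ−1)), yᵢ = Kᵢxᵢ:
  acetaldehyde: x = 0.2842, y = 0.6878
  chloroform: x = 0.1002, y = 0.0661
  ethanol: x = 0.4390, y = 0.2019
  n-heptane: x = 0.1766, y = 0.0442

ψ = 0.2071, x_ethanol = 0.4390, y_ethanol = 0.2019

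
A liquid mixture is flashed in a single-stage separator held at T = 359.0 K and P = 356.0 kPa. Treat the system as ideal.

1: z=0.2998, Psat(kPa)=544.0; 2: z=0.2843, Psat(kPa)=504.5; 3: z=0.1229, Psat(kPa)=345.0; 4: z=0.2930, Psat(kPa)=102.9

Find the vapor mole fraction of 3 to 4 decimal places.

Raoult's law: Kᵢ = Pᵢˢᵃᵗ/P = Pᵢˢᵃᵗ/356.0.
  K_1 = 544.0/356.0 = 1.528090, K_2 = 504.5/356.0 = 1.417135, K_3 = 345.0/356.0 = 0.969101, K_4 = 102.9/356.0 = 0.289045
Iterate (Newton) starting at ψ = 0.5:
  ψ = 0.5000: g = -0.10368, g' = -0.4428 → ψ = 0.2659
  ψ = 0.2659: g = -0.01511, g' = -0.3297 → ψ = 0.2200
  ψ = 0.2200: g = -0.00030, g' = -0.3168 → ψ = 0.2191
Converged at ψ = 0.2191.
Compositions from xᵢ = zᵢ/(1+ψ(Kᵢ−1)), yᵢ = Kᵢxᵢ:
  1: x = 0.2687, y = 0.4106
  2: x = 0.2605, y = 0.3692
  3: x = 0.1237, y = 0.1199
  4: x = 0.3471, y = 0.1003

y_3 = 0.1199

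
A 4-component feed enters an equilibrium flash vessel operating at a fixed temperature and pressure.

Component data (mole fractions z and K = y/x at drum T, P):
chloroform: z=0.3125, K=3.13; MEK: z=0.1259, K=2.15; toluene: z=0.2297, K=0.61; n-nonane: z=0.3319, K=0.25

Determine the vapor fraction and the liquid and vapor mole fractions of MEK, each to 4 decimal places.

ψ = 0.3966, x_MEK = 0.0865, y_MEK = 0.1859

Material balance + equilibrium reduce to Σ zᵢ(Kᵢ−1)/(1+ψ(Kᵢ−1)) = 0.
Feasibility: ΣzᵢKᵢ = 1.4719, Σzᵢ/Kᵢ = 1.8626 — both > 1, two phases present.
Newton–Raphson from ψ = 0.36:
  ψ = 0.3600: g = 0.03393, g' = -0.9351 → ψ = 0.3963
  ψ = 0.3963: g = 0.00026, g' = -0.9224 → ψ = 0.3966
Converged at ψ = 0.3966.
Compositions from xᵢ = zᵢ/(1+ψ(Kᵢ−1)), yᵢ = Kᵢxᵢ:
  chloroform: x = 0.1694, y = 0.5302
  MEK: x = 0.0865, y = 0.1859
  toluene: x = 0.2717, y = 0.1658
  n-nonane: x = 0.4724, y = 0.1181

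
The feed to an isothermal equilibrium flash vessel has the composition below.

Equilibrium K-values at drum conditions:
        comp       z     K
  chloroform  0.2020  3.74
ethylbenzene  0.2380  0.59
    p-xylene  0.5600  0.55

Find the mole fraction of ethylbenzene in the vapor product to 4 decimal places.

y_ethylbenzene = 0.1509

Newton iteration, β⁰ = 0.38:
  β = 0.3800: g = -0.14842, g' = -0.5851 → β = 0.1264
  β = 0.1264: g = 0.04104, g' = -1.0088 → β = 0.1670
  β = 0.1670: g = 0.00247, g' = -0.8924 → β = 0.1698
Converged at β = 0.1698.
Compositions from xᵢ = zᵢ/(1+β(Kᵢ−1)), yᵢ = Kᵢxᵢ:
  chloroform: x = 0.1379, y = 0.5156
  ethylbenzene: x = 0.2558, y = 0.1509
  p-xylene: x = 0.6063, y = 0.3335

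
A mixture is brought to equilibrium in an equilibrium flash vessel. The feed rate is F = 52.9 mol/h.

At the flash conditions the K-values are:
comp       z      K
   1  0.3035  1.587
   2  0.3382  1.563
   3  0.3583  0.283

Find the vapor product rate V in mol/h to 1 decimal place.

V = 14.3 mol/h

Let β = V/F and solve Σ zᵢ(Kᵢ−1)/(1+β(Kᵢ−1)) = 0.
Check two-phase: ΣzᵢKᵢ = 1.1117 > 1 and Σzᵢ/Kᵢ = 1.6737 > 1, so g(0) = 0.1117 > 0 and g(1) = -0.6737 < 0.
Newton–Raphson from β = 0.5:
  β = 0.5000: g = -0.11416, g' = -0.5754 → β = 0.3016
  β = 0.3016: g = -0.01366, g' = -0.4537 → β = 0.2715
  β = 0.2715: g = -0.00017, g' = -0.4425 → β = 0.2711
Converged at β = 0.2711.
Then V = β·F = 0.2711·52.9 = 14.3 mol/h and L = F − V = 38.6 mol/h.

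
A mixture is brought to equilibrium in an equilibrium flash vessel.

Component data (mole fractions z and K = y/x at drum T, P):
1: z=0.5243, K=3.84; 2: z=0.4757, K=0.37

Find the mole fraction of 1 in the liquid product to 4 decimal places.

Material balance + equilibrium reduce to Σ zᵢ(Kᵢ−1)/(1+β(Kᵢ−1)) = 0.
g(0) = ΣzᵢKᵢ − 1 = 1.1893 and g(1) = 1 − Σzᵢ/Kᵢ = -0.4222, so a root lies in (0, 1).
Binary case is linear: z₁(K₁−1)(1+β(K₂−1)) + z₂(K₂−1)(1+β(K₁−1)) = 0
⇒ β = [z₁(K₁−1)+z₂(K₂−1)] / [−(K₁−1)(K₂−1)] = 1.18932/1.78920 = 0.6647
Compositions from xᵢ = zᵢ/(1+β(Kᵢ−1)), yᵢ = Kᵢxᵢ:
  1: x = 0.1816, y = 0.6972
  2: x = 0.8184, y = 0.3028

x_1 = 0.1816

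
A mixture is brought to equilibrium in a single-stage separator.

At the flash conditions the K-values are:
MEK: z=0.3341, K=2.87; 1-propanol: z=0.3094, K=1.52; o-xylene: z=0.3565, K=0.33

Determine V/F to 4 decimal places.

V/F = 0.6231

Material balance + equilibrium reduce to Σ zᵢ(Kᵢ−1)/(1+V/F(Kᵢ−1)) = 0.
Feasibility: ΣzᵢKᵢ = 1.5468, Σzᵢ/Kᵢ = 1.4003 — both > 1, two phases present.
Newton iteration, V/F⁰ = 0.55:
  V/F = 0.5500: g = 0.05487, g' = -0.7358 → V/F = 0.6246
  V/F = 0.6246: g = -0.00110, g' = -0.7695 → V/F = 0.6231
Converged at V/F = 0.6231.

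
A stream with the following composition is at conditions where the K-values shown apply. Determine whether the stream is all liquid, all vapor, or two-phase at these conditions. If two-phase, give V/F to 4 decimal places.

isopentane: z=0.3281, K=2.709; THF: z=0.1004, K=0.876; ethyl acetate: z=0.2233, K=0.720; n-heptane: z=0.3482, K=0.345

ΣzᵢKᵢ = 1.2577; Σzᵢ/Kᵢ = 1.5551.
Both exceed 1, so a two-phase solution exists.
Material balance + equilibrium reduce to Σ zᵢ(Kᵢ−1)/(1+ψ(Kᵢ−1)) = 0.
Newton iteration, ψ⁰ = 0.5:
  ψ = 0.5000: g = -0.12276, g' = -0.6344 → ψ = 0.3065
  ψ = 0.3065: g = 0.00129, g' = -0.6692 → ψ = 0.3084
Converged at ψ = 0.3084.

two-phase, V/F = 0.3084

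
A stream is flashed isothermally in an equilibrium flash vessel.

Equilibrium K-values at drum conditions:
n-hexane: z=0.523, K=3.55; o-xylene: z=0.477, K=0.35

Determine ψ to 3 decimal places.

ψ = 0.618

Binary case is linear: z₁(K₁−1)(1+ψ(K₂−1)) + z₂(K₂−1)(1+ψ(K₁−1)) = 0
⇒ ψ = [z₁(K₁−1)+z₂(K₂−1)] / [−(K₁−1)(K₂−1)] = 1.0236/1.6575 = 0.618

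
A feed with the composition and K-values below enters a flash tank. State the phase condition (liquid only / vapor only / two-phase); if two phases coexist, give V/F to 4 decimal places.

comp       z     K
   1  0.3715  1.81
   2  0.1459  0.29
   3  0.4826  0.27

ΣzᵢKᵢ = 0.8450; Σzᵢ/Kᵢ = 2.4958.
Since ΣzᵢKᵢ < 1 the mixture is below its bubble point — single liquid phase.

liquid only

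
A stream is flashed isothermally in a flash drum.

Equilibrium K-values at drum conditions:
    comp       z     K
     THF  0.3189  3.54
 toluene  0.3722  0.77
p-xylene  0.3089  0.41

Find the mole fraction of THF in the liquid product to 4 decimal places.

Rachford–Rice: g(V/F) = Σ zᵢ(Kᵢ−1)/(1+V/F(Kᵢ−1)) = 0.
g(0) = ΣzᵢKᵢ − 1 = 0.5421 and g(1) = 1 − Σzᵢ/Kᵢ = -0.3269, so a root lies in (0, 1).
Newton–Raphson from V/F = 0.46:
  V/F = 0.4600: g = 0.02768, g' = -0.6647 → V/F = 0.5016
  V/F = 0.5016: g = 0.00054, g' = -0.6399 → V/F = 0.5025
Converged at V/F = 0.5025.
Compositions from xᵢ = zᵢ/(1+V/F(Kᵢ−1)), yᵢ = Kᵢxᵢ:
  THF: x = 0.1401, y = 0.4959
  toluene: x = 0.4208, y = 0.3240
  p-xylene: x = 0.4391, y = 0.1800

x_THF = 0.1401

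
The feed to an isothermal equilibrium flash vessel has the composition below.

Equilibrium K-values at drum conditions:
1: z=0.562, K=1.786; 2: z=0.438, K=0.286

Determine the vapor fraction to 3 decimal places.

Rachford–Rice: g(ψ) = Σ zᵢ(Kᵢ−1)/(1+ψ(Kᵢ−1)) = 0.
Feasibility: ΣzᵢKᵢ = 1.129, Σzᵢ/Kᵢ = 1.846 — both > 1, two phases present.
Iterate (Newton) starting at ψ = 0.67:
  ψ = 0.670: g = -0.3102, g' = -0.970 → ψ = 0.350
  ψ = 0.350: g = -0.0706, g' = -0.610 → ψ = 0.235
  ψ = 0.235: g = -0.0027, g' = -0.570 → ψ = 0.230
Converged at ψ = 0.230.

ψ = 0.230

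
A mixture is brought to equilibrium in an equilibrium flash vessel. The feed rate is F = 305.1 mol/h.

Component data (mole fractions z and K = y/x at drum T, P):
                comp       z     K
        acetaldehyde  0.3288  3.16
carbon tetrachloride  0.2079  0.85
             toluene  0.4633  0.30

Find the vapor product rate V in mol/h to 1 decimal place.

V = 87.6 mol/h

Rachford–Rice: g(ψ) = Σ zᵢ(Kᵢ−1)/(1+ψ(Kᵢ−1)) = 0.
Feasibility: ΣzᵢKᵢ = 1.3547, Σzᵢ/Kᵢ = 1.8930 — both > 1, two phases present.
Newton–Raphson from ψ = 0.5:
  ψ = 0.5000: g = -0.19121, g' = -0.8974 → ψ = 0.2869
  ψ = 0.2869: g = 0.00006, g' = -0.9453 → ψ = 0.2870
Converged at ψ = 0.2870.
Then V = ψ·F = 0.2870·305.1 = 87.6 mol/h and L = F − V = 217.5 mol/h.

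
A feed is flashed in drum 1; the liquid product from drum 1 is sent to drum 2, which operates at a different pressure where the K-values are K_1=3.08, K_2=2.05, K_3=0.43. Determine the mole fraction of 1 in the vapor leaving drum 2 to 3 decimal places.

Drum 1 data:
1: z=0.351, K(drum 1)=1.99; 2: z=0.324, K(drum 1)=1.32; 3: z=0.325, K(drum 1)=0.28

Drum 1:
Rachford–Rice: g(ψ₁) = Σ zᵢ(Kᵢ−1)/(1+ψ₁(Kᵢ−1)) = 0.
Feasibility: ΣzᵢKᵢ = 1.217, Σzᵢ/Kᵢ = 1.583 — both > 1, two phases present.
Newton–Raphson from ψ₁ = 0.5:
  ψ₁ = 0.500: g = -0.0438, g' = -0.590 → ψ₁ = 0.426
  ψ₁ = 0.426: g = -0.0017, g' = -0.546 → ψ₁ = 0.423
Converged at ψ₁ = 0.423.
Drum-1 compositions:
  1: x = 0.247, y = 0.492
  2: x = 0.285, y = 0.377
  3: x = 0.467, y = 0.131
Drum-2 feed = drum-1 liquid: z₂ = (0.2475, 0.2854, 0.4671).
Drum 2:
Material balance + equilibrium reduce to Σ zᵢ(Kᵢ−1)/(1+ψ₂(Kᵢ−1)) = 0.
Check two-phase: ΣzᵢKᵢ = 1.548 > 1 and Σzᵢ/Kᵢ = 1.306 > 1, so g(0) = 0.548 > 0 and g(1) = -0.306 < 0.
Newton–Raphson from ψ₂ = 0.64:
  ψ₂ = 0.640: g = -0.0191, g' = -0.686 → ψ₂ = 0.612
Converged at ψ₂ = 0.612.
  1: x = 0.109, y = 0.335
  2: x = 0.174, y = 0.356
  3: x = 0.717, y = 0.308

y_1 (drum 2) = 0.335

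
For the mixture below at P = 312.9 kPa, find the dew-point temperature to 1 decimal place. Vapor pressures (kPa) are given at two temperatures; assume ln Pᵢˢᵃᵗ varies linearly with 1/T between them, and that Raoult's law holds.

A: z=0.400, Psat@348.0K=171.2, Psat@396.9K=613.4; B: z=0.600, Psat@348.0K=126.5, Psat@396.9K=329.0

Dew-point temperature: Σzᵢ·P/Pᵢˢᵃᵗ(T) = 1. Interpolate ln Pᵢˢᵃᵗ = aᵢ + bᵢ/T.
  T = 348.0 K: ΣzᵢP/Pᵢˢᵃᵗ = 2.2152
  T = 396.9 K: ΣzᵢP/Pᵢˢᵃᵗ = 0.7747
  T = 372.4 K: ΣzᵢP/Pᵢˢᵃᵗ = 1.2636
  T = 384.6 K: ΣzᵢP/Pᵢˢᵃᵗ = 0.9821
  T = 378.5 K: ΣzᵢP/Pᵢˢᵃᵗ = 1.1116
  T = 381.6 K: ΣzᵢP/Pᵢˢᵃᵗ = 1.0432
  T = 383.1 K: ΣzᵢP/Pᵢˢᵃᵗ = 1.0121
Interpolating between 383.1 K and 384.6 K gives T ≈ 383.7 K.

T = 383.7 K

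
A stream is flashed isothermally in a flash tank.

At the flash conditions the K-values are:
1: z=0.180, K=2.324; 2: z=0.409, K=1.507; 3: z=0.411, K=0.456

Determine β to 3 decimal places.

β = 0.504

Rachford–Rice: g(β) = Σ zᵢ(Kᵢ−1)/(1+β(Kᵢ−1)) = 0.
Feasibility: ΣzᵢKᵢ = 1.222, Σzᵢ/Kᵢ = 1.250 — both > 1, two phases present.
Newton iteration, β⁰ = 0.5:
  β = 0.500: g = 0.0017, g' = -0.411 → β = 0.504
Converged at β = 0.504.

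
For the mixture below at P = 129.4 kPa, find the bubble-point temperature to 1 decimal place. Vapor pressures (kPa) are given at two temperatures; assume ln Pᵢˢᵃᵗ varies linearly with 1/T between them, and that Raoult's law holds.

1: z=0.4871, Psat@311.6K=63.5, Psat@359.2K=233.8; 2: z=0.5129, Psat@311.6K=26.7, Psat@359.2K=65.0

T = 353.4 K

Bubble-point temperature: ΣzᵢPᵢˢᵃᵗ(T) = P. Interpolate ln Pᵢˢᵃᵗ = aᵢ + bᵢ/T.
  T = 311.6 K: ΣzᵢPᵢˢᵃᵗ = 44.63 kPa
  T = 359.2 K: ΣzᵢPᵢˢᵃᵗ = 147.22 kPa
  T = 335.4 K: ΣzᵢPᵢˢᵃᵗ = 84.21 kPa
  T = 347.3 K: ΣzᵢPᵢˢᵃᵗ = 112.32 kPa
  T = 353.2 K: ΣzᵢPᵢˢᵃᵗ = 128.72 kPa
  T = 356.2 K: ΣzᵢPᵢˢᵃᵗ = 137.73 kPa
  T = 354.7 K: ΣzᵢPᵢˢᵃᵗ = 133.16 kPa
Interpolating between 353.2 K and 354.7 K gives T ≈ 353.4 K.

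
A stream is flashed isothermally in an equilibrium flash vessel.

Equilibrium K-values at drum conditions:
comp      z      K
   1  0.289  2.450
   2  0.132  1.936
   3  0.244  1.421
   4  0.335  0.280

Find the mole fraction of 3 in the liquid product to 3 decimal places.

Material balance + equilibrium reduce to Σ zᵢ(Kᵢ−1)/(1+ψ(Kᵢ−1)) = 0.
Check two-phase: ΣzᵢKᵢ = 1.404 > 1 and Σzᵢ/Kᵢ = 1.554 > 1, so g(0) = 0.404 > 0 and g(1) = -0.554 < 0.
Iterate (Newton) starting at ψ = 0.47:
  ψ = 0.470: g = 0.0562, g' = -0.698 → ψ = 0.551
  ψ = 0.551: g = -0.0017, g' = -0.743 → ψ = 0.548
Converged at ψ = 0.548.
Compositions from xᵢ = zᵢ/(1+ψ(Kᵢ−1)), yᵢ = Kᵢxᵢ:
  1: x = 0.161, y = 0.394
  2: x = 0.087, y = 0.169
  3: x = 0.198, y = 0.282
  4: x = 0.554, y = 0.155

x_3 = 0.198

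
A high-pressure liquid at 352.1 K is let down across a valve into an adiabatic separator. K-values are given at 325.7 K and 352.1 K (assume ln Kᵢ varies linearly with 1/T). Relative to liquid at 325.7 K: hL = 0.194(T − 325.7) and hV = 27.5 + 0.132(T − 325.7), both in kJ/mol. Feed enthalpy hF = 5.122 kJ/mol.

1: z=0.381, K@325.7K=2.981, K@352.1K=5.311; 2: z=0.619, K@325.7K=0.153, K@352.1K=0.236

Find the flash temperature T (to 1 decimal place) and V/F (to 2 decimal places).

Adiabatic flash: solve Rachford–Rice at each trial T, then check hF = ψ·hV(T) + (1−ψ)·hL(T).
  T = 325.7 K: K = (2.981, 0.153), RR gives ψ = 0.137, H_out = 3.777 kJ/mol
  T = 352.1 K: K = (5.311, 0.236), RR gives ψ = 0.355, H_out = 14.306 kJ/mol
  T = 338.9 K: K = (4.024, 0.192), RR gives ψ = 0.267, H_out = 9.675 kJ/mol
  T = 332.3 K: K = (3.474, 0.172), RR gives ψ = 0.210, H_out = 6.961 kJ/mol
  T = 329.0 K: K = (3.220, 0.162), RR gives ψ = 0.176, H_out = 5.443 kJ/mol
  T = 327.4 K: K = (3.103, 0.158), RR gives ψ = 0.158, H_out = 4.656 kJ/mol
Linear interpolation between T = 327.4 (H_out = 4.656) and T = 329.0 (H_out = 5.443) on hF = 5.122 gives T ≈ 328.3 K, at which ψ = 0.17.

T = 328.3 K, V/F = 0.17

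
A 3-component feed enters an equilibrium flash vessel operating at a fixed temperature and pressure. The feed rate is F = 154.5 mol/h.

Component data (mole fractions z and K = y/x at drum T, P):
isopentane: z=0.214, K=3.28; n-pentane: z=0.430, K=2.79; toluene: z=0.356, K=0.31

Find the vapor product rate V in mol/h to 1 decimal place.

V = 115.8 mol/h

Let ψ = V/F and solve Σ zᵢ(Kᵢ−1)/(1+ψ(Kᵢ−1)) = 0.
Check two-phase: ΣzᵢKᵢ = 2.012 > 1 and Σzᵢ/Kᵢ = 1.368 > 1, so g(0) = 1.012 > 0 and g(1) = -0.368 < 0.
Newton–Raphson from ψ = 0.5:
  ψ = 0.500: g = 0.2592, g' = -1.022 → ψ = 0.754
  ψ = 0.754: g = -0.0046, g' = -1.136 → ψ = 0.750
Converged at ψ = 0.750.
Then V = ψ·F = 0.7496·154.5 = 115.8 mol/h and L = F − V = 38.7 mol/h.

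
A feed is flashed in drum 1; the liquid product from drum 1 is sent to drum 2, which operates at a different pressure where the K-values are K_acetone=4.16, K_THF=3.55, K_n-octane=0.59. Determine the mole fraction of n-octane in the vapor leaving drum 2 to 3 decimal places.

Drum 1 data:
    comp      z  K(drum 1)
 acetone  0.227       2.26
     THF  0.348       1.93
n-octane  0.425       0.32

y_n-octane (drum 2) = 0.514

Drum 1:
Let ψ₁ = V/F and solve Σ zᵢ(Kᵢ−1)/(1+ψ₁(Kᵢ−1)) = 0.
g(0) = ΣzᵢKᵢ − 1 = 0.321 and g(1) = 1 − Σzᵢ/Kᵢ = -0.609, so a root lies in (0, 1).
Newton–Raphson from ψ₁ = 0.5:
  ψ₁ = 0.500: g = -0.0415, g' = -0.727 → ψ₁ = 0.443
  ψ₁ = 0.443: g = -0.0008, g' = -0.702 → ψ₁ = 0.442
Converged at ψ₁ = 0.442.
Drum-1 compositions:
  acetone: x = 0.146, y = 0.330
  THF: x = 0.247, y = 0.476
  n-octane: x = 0.608, y = 0.194
Drum-2 feed = drum-1 liquid: z₂ = (0.1458, 0.2467, 0.6075).
Drum 2:
Material balance + equilibrium reduce to Σ zᵢ(Kᵢ−1)/(1+ψ₂(Kᵢ−1)) = 0.
Check two-phase: ΣzᵢKᵢ = 1.841 > 1 and Σzᵢ/Kᵢ = 1.134 > 1, so g(0) = 0.841 > 0 and g(1) = -0.134 < 0.
Iterate (Newton) starting at ψ₂ = 0.5:
  ψ₂ = 0.500: g = 0.1418, g' = -0.690 → ψ₂ = 0.705
  ψ₂ = 0.705: g = 0.0170, g' = -0.547 → ψ₂ = 0.736
  ψ₂ = 0.736: g = 0.0002, g' = -0.535 → ψ₂ = 0.737
Converged at ψ₂ = 0.737.
  acetone: x = 0.044, y = 0.182
  THF: x = 0.086, y = 0.304
  n-octane: x = 0.871, y = 0.514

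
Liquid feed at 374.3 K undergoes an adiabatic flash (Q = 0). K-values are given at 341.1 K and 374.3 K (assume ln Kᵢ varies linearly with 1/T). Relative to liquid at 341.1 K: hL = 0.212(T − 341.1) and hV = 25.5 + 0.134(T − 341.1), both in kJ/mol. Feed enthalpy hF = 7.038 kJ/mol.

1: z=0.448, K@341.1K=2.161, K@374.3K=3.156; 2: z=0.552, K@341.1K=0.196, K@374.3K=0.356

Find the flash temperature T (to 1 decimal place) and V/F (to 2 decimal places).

Adiabatic flash: solve Rachford–Rice at each trial T, then check hF = ψ·hV(T) + (1−ψ)·hL(T).
  T = 341.1 K: K = (2.161, 0.196), RR gives ψ = 0.082, H_out = 2.085 kJ/mol
  T = 374.3 K: K = (3.156, 0.356), RR gives ψ = 0.440, H_out = 17.110 kJ/mol
  T = 357.7 K: K = (2.635, 0.268), RR gives ψ = 0.274, H_out = 10.156 kJ/mol
  T = 349.4 K: K = (2.392, 0.230), RR gives ψ = 0.185, H_out = 6.361 kJ/mol
  T = 353.5 K: K = (2.510, 0.248), RR gives ψ = 0.230, H_out = 8.280 kJ/mol
  T = 351.4 K: K = (2.449, 0.239), RR gives ψ = 0.208, H_out = 7.310 kJ/mol
Linear interpolation between T = 349.4 (H_out = 6.361) and T = 351.4 (H_out = 7.310) on hF = 7.038 gives T ≈ 350.8 K, at which ψ = 0.20.

T = 350.8 K, V/F = 0.20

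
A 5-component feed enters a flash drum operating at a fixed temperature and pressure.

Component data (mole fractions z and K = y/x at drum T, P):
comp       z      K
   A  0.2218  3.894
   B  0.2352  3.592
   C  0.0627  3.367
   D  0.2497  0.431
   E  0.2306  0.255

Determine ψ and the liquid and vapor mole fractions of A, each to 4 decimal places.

ψ = 0.6070, x_A = 0.0805, y_A = 0.3133

Material balance + equilibrium reduce to Σ zᵢ(Kᵢ−1)/(1+ψ(Kᵢ−1)) = 0.
g(0) = ΣzᵢKᵢ − 1 = 1.0861 and g(1) = 1 − Σzᵢ/Kᵢ = -0.6247, so a root lies in (0, 1).
Newton iteration, ψ⁰ = 0.5:
  ψ = 0.5000: g = 0.12345, g' = -1.1666 → ψ = 0.6058
  ψ = 0.6058: g = 0.00136, g' = -1.1570 → ψ = 0.6070
Converged at ψ = 0.6070.
Compositions from xᵢ = zᵢ/(1+ψ(Kᵢ−1)), yᵢ = Kᵢxᵢ:
  A: x = 0.0805, y = 0.3133
  B: x = 0.0914, y = 0.3283
  C: x = 0.0257, y = 0.0866
  D: x = 0.3814, y = 0.1644
  E: x = 0.4210, y = 0.1073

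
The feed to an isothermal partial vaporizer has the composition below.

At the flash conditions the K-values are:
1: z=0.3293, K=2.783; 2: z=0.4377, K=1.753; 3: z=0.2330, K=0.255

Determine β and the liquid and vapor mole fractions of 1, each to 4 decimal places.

β = 0.8165, x_1 = 0.1341, y_1 = 0.3732

Rachford–Rice: g(β) = Σ zᵢ(Kᵢ−1)/(1+β(Kᵢ−1)) = 0.
g(0) = ΣzᵢKᵢ − 1 = 0.7431 and g(1) = 1 − Σzᵢ/Kᵢ = -0.2817, so a root lies in (0, 1).
Iterate (Newton) starting at β = 0.5:
  β = 0.5000: g = 0.27322, g' = -0.7520 → β = 0.8633
  β = 0.8633: g = -0.05550, g' = -1.2692 → β = 0.8196
  β = 0.8196: g = -0.00341, g' = -1.1205 → β = 0.8165
Converged at β = 0.8165.
Compositions from xᵢ = zᵢ/(1+β(Kᵢ−1)), yᵢ = Kᵢxᵢ:
  1: x = 0.1341, y = 0.3732
  2: x = 0.2710, y = 0.4751
  3: x = 0.5949, y = 0.1517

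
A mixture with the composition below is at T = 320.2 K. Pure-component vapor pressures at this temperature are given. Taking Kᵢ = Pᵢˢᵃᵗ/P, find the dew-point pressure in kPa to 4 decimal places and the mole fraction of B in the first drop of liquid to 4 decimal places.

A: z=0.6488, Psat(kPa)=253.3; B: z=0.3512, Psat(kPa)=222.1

At the dew point ψ → 1, so Σzᵢ/Kᵢ = 1 with Kᵢ = Pᵢˢᵃᵗ/P ⇒ 1/P = Σzᵢ/Pᵢˢᵃᵗ.
1/P = 0.6488/253.3 + 0.3512/222.1 = 0.0041427 ⇒ P = 241.3908 kPa
xᵢ = zᵢP/Pᵢˢᵃᵗ ⇒ x_B = 0.3512·241.3908/222.1 = 0.3817

Pdew = 241.3908 kPa, x_B = 0.3817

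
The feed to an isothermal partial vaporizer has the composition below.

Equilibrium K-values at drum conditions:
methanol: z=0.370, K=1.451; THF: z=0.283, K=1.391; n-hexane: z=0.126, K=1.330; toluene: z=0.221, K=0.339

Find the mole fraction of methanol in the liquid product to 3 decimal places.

Material balance + equilibrium reduce to Σ zᵢ(Kᵢ−1)/(1+V/F(Kᵢ−1)) = 0.
Feasibility: ΣzᵢKᵢ = 1.173, Σzᵢ/Kᵢ = 1.205 — both > 1, two phases present.
Iterate (Newton) starting at V/F = 0.5:
  V/F = 0.500: g = 0.0462, g' = -0.306 → V/F = 0.651
  V/F = 0.651: g = -0.0050, g' = -0.379 → V/F = 0.638
Converged at V/F = 0.638.
Compositions from xᵢ = zᵢ/(1+V/F(Kᵢ−1)), yᵢ = Kᵢxᵢ:
  methanol: x = 0.287, y = 0.417
  THF: x = 0.227, y = 0.315
  n-hexane: x = 0.104, y = 0.138
  toluene: x = 0.382, y = 0.130

x_methanol = 0.287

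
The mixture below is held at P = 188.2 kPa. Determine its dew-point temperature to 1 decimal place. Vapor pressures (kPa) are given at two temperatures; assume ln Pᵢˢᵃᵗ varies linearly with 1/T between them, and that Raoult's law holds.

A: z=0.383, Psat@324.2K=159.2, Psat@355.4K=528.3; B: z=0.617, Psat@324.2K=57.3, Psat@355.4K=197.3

T = 346.7 K

Dew-point temperature: Σzᵢ·P/Pᵢˢᵃᵗ(T) = 1. Interpolate ln Pᵢˢᵃᵗ = aᵢ + bᵢ/T.
  T = 324.2 K: ΣzᵢP/Pᵢˢᵃᵗ = 2.4793
  T = 355.4 K: ΣzᵢP/Pᵢˢᵃᵗ = 0.7250
  T = 339.8 K: ΣzᵢP/Pᵢˢᵃᵗ = 1.3033
  T = 347.6 K: ΣzᵢP/Pᵢˢᵃᵗ = 0.9657
  T = 343.7 K: ΣzᵢP/Pᵢˢᵃᵗ = 1.1200
  T = 345.6 K: ΣzᵢP/Pᵢˢᵃᵗ = 1.0415
Interpolating between 345.6 K and 347.6 K gives T ≈ 346.7 K.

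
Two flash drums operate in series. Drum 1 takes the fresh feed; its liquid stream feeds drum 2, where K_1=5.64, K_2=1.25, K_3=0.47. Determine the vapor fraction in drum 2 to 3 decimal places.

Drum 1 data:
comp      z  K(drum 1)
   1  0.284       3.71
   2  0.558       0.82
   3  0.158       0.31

Drum 1:
Rachford–Rice: g(ψ₁) = Σ zᵢ(Kᵢ−1)/(1+ψ₁(Kᵢ−1)) = 0.
Feasibility: ΣzᵢKᵢ = 1.560, Σzᵢ/Kᵢ = 1.267 — both > 1, two phases present.
Newton–Raphson from ψ₁ = 0.67:
  ψ₁ = 0.670: g = -0.0436, g' = -0.547 → ψ₁ = 0.590
Converged at ψ₁ = 0.590.
Drum-1 compositions:
  1: x = 0.109, y = 0.406
  2: x = 0.624, y = 0.512
  3: x = 0.266, y = 0.083
Drum-2 feed = drum-1 liquid: z₂ = (0.1093, 0.6243, 0.2664).
Drum 2:
Newton–Raphson from ψ₂ = 0.5:
  ψ₂ = 0.500: g = 0.0994, g' = -0.383 → ψ₂ = 0.760
  ψ₂ = 0.760: g = 0.0069, g' = -0.352 → ψ₂ = 0.779
Converged at ψ₂ = 0.779.
  1: x = 0.024, y = 0.134
  2: x = 0.523, y = 0.653
  3: x = 0.454, y = 0.213

V/F (drum 2) = 0.779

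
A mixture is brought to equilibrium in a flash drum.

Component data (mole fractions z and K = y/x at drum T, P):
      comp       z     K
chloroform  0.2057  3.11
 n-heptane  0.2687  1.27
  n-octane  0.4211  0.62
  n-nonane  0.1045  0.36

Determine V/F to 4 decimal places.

V/F = 0.4509

Material balance + equilibrium reduce to Σ zᵢ(Kᵢ−1)/(1+V/F(Kᵢ−1)) = 0.
Check two-phase: ΣzᵢKᵢ = 1.2797 > 1 and Σzᵢ/Kᵢ = 1.2472 > 1, so g(0) = 0.2797 > 0 and g(1) = -0.2472 < 0.
Newton iteration, V/F⁰ = 0.5:
  V/F = 0.5000: g = -0.02078, g' = -0.4173 → V/F = 0.4502
  V/F = 0.4502: g = 0.00028, g' = -0.4294 → V/F = 0.4509
Converged at V/F = 0.4509.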